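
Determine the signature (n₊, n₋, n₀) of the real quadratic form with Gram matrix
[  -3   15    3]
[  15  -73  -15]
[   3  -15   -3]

Answer: (1, 1, 1)

Derivation:
step 0: pivot -3 → sign −
step 1: pivot 2 → sign +
step 2: row/col 2 already zero → sign 0
signature = (1, 1, 1)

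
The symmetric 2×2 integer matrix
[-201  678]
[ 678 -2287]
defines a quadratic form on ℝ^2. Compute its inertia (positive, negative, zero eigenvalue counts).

Answer: (0, 2, 0)

Derivation:
step 0: pivot -201 → sign −
step 1: pivot -1/67 → sign −
signature = (0, 2, 0)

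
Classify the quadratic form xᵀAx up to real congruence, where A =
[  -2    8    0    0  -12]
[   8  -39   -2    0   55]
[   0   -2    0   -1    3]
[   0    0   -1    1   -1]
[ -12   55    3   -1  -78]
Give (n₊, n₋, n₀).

Answer: (1, 3, 1)

Derivation:
step 0: pivot -2 → sign −
step 1: pivot -7 → sign −
step 2: pivot 4/7 → sign +
step 3: pivot -3/4 → sign −
step 4: row/col 4 already zero → sign 0
signature = (1, 3, 1)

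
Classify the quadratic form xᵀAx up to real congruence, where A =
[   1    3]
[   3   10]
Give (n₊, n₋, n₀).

Answer: (2, 0, 0)

Derivation:
step 0: pivot 1 → sign +
step 1: pivot 1 → sign +
signature = (2, 0, 0)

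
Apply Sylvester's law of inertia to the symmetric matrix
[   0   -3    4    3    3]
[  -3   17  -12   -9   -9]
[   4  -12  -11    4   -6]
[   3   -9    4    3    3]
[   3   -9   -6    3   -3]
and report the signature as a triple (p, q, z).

step 0: pivot 17 → sign +
step 1: pivot -9/17 → sign −
step 2: pivot -115/9 → sign −
step 3: pivot 294/115 → sign +
step 4: pivot 6/49 → sign +
signature = (3, 2, 0)

Answer: (3, 2, 0)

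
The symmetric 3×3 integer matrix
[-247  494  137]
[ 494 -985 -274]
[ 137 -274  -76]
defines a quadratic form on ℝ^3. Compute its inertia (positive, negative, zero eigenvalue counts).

step 0: pivot -247 → sign −
step 1: pivot 3 → sign +
step 2: pivot -3/247 → sign −
signature = (1, 2, 0)

Answer: (1, 2, 0)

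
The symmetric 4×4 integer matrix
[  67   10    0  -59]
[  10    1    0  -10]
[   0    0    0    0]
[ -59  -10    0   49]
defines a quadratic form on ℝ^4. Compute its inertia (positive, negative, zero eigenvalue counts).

Answer: (1, 2, 1)

Derivation:
step 0: pivot 67 → sign +
step 1: pivot -33/67 → sign −
step 2: pivot -2/33 → sign −
step 3: row/col 3 already zero → sign 0
signature = (1, 2, 1)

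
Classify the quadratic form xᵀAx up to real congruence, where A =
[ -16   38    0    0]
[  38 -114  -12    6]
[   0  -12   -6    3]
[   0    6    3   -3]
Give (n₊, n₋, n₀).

step 0: pivot -16 → sign −
step 1: pivot -95/4 → sign −
step 2: pivot 6/95 → sign +
step 3: pivot -3/2 → sign −
signature = (1, 3, 0)

Answer: (1, 3, 0)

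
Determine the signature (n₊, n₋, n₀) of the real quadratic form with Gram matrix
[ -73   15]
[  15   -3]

Answer: (1, 1, 0)

Derivation:
step 0: pivot -73 → sign −
step 1: pivot 6/73 → sign +
signature = (1, 1, 0)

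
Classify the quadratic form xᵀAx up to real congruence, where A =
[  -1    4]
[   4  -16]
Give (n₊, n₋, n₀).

step 0: pivot -1 → sign −
step 1: row/col 1 already zero → sign 0
signature = (0, 1, 1)

Answer: (0, 1, 1)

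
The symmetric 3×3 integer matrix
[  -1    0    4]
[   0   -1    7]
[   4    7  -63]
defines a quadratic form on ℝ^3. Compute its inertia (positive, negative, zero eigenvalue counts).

Answer: (1, 2, 0)

Derivation:
step 0: pivot -1 → sign −
step 1: pivot -1 → sign −
step 2: pivot 2 → sign +
signature = (1, 2, 0)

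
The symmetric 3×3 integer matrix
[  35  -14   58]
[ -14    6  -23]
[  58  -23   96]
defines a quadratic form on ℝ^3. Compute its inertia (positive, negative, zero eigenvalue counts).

step 0: pivot 35 → sign +
step 1: pivot 2/5 → sign +
step 2: pivot -3/14 → sign −
signature = (2, 1, 0)

Answer: (2, 1, 0)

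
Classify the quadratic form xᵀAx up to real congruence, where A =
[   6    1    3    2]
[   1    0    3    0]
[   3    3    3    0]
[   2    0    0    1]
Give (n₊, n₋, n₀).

Answer: (3, 1, 0)

Derivation:
step 0: pivot 6 → sign +
step 1: pivot -1/6 → sign −
step 2: pivot 39 → sign +
step 3: pivot 1/13 → sign +
signature = (3, 1, 0)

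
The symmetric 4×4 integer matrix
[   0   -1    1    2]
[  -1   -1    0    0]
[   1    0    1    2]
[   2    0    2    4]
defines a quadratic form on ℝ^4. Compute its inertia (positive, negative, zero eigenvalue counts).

step 0: pivot -1 → sign −
step 1: pivot 1 → sign +
step 2: row/col 2 already zero → sign 0
step 3: row/col 3 already zero → sign 0
signature = (1, 1, 2)

Answer: (1, 1, 2)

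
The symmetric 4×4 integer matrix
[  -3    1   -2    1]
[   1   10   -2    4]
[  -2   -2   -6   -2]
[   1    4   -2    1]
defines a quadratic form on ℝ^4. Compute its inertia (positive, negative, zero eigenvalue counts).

Answer: (1, 3, 0)

Derivation:
step 0: pivot -3 → sign −
step 1: pivot 31/3 → sign +
step 2: pivot -166/31 → sign −
step 3: pivot -3/83 → sign −
signature = (1, 3, 0)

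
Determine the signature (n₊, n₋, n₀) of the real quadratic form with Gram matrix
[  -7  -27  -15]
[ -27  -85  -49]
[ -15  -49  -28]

step 0: pivot -7 → sign −
step 1: pivot 134/7 → sign +
step 2: pivot 3/67 → sign +
signature = (2, 1, 0)

Answer: (2, 1, 0)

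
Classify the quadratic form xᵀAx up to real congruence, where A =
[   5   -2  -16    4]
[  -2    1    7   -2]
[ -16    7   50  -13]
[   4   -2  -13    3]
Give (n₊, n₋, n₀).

step 0: pivot 5 → sign +
step 1: pivot 1/5 → sign +
step 2: pivot -3 → sign −
step 3: pivot -2/3 → sign −
signature = (2, 2, 0)

Answer: (2, 2, 0)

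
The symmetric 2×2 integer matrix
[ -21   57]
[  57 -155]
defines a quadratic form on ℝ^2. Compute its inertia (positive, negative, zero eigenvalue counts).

step 0: pivot -21 → sign −
step 1: pivot -2/7 → sign −
signature = (0, 2, 0)

Answer: (0, 2, 0)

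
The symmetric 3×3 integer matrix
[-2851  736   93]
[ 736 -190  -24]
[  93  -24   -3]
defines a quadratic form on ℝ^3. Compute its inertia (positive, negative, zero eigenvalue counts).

Answer: (1, 1, 1)

Derivation:
step 0: pivot -2851 → sign −
step 1: pivot 6/2851 → sign +
step 2: row/col 2 already zero → sign 0
signature = (1, 1, 1)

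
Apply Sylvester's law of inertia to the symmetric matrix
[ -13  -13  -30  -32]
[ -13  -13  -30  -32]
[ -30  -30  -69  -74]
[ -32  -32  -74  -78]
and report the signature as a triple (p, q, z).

Answer: (2, 1, 1)

Derivation:
step 0: pivot -13 → sign −
step 1: pivot 3/13 → sign +
step 2: pivot 2/3 → sign +
step 3: row/col 3 already zero → sign 0
signature = (2, 1, 1)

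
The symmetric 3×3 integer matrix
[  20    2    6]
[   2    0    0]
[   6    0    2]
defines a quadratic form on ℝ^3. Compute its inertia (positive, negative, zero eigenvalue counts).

step 0: pivot 20 → sign +
step 1: pivot -1/5 → sign −
step 2: pivot 2 → sign +
signature = (2, 1, 0)

Answer: (2, 1, 0)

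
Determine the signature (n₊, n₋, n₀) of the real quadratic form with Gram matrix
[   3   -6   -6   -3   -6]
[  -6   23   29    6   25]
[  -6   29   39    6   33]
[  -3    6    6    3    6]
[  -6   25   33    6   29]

Answer: (4, 0, 1)

Derivation:
step 0: pivot 3 → sign +
step 1: pivot 11 → sign +
step 2: pivot 8/11 → sign +
step 3: pivot 1/2 → sign +
step 4: row/col 4 already zero → sign 0
signature = (4, 0, 1)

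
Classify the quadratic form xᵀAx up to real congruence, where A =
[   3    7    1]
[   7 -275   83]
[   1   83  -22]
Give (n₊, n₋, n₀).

Answer: (2, 1, 0)

Derivation:
step 0: pivot 3 → sign +
step 1: pivot -874/3 → sign −
step 2: pivot 1/437 → sign +
signature = (2, 1, 0)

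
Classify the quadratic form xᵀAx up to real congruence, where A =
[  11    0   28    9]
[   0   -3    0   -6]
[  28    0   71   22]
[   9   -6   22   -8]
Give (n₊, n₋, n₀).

Answer: (1, 3, 0)

Derivation:
step 0: pivot 11 → sign +
step 1: pivot -3 → sign −
step 2: pivot -3/11 → sign −
step 3: pivot -1/3 → sign −
signature = (1, 3, 0)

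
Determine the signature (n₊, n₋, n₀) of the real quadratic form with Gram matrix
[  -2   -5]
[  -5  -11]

Answer: (1, 1, 0)

Derivation:
step 0: pivot -2 → sign −
step 1: pivot 3/2 → sign +
signature = (1, 1, 0)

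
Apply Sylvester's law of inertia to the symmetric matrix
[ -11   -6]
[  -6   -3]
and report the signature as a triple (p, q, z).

Answer: (1, 1, 0)

Derivation:
step 0: pivot -11 → sign −
step 1: pivot 3/11 → sign +
signature = (1, 1, 0)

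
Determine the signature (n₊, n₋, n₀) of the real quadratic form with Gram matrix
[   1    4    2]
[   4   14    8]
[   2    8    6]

step 0: pivot 1 → sign +
step 1: pivot -2 → sign −
step 2: pivot 2 → sign +
signature = (2, 1, 0)

Answer: (2, 1, 0)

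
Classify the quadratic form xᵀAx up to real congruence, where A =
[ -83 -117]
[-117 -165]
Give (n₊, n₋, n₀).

Answer: (0, 2, 0)

Derivation:
step 0: pivot -83 → sign −
step 1: pivot -6/83 → sign −
signature = (0, 2, 0)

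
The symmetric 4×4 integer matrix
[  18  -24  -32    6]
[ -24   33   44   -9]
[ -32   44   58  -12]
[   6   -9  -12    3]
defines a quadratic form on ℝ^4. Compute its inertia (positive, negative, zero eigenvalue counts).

step 0: pivot 18 → sign +
step 1: pivot 1 → sign +
step 2: pivot -2/3 → sign −
step 3: row/col 3 already zero → sign 0
signature = (2, 1, 1)

Answer: (2, 1, 1)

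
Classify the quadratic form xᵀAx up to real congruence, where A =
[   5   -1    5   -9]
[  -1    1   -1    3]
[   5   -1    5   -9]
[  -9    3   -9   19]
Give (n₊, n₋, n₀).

step 0: pivot 5 → sign +
step 1: pivot 4/5 → sign +
step 2: pivot 1 → sign +
step 3: row/col 3 already zero → sign 0
signature = (3, 0, 1)

Answer: (3, 0, 1)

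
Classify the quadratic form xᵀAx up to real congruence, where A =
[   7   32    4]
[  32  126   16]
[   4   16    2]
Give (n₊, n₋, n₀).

Answer: (1, 2, 0)

Derivation:
step 0: pivot 7 → sign +
step 1: pivot -142/7 → sign −
step 2: pivot -2/71 → sign −
signature = (1, 2, 0)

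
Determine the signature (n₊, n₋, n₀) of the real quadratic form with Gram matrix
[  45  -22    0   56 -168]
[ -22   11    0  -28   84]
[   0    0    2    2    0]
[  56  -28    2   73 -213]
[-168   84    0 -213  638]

step 0: pivot 45 → sign +
step 1: pivot 11/45 → sign +
step 2: pivot 2 → sign +
step 3: pivot -3/11 → sign −
step 4: pivot -1 → sign −
signature = (3, 2, 0)

Answer: (3, 2, 0)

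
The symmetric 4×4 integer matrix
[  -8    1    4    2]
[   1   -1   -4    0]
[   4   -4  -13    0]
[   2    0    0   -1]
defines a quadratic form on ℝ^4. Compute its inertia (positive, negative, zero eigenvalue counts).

Answer: (1, 3, 0)

Derivation:
step 0: pivot -8 → sign −
step 1: pivot -7/8 → sign −
step 2: pivot 3 → sign +
step 3: pivot -3/7 → sign −
signature = (1, 3, 0)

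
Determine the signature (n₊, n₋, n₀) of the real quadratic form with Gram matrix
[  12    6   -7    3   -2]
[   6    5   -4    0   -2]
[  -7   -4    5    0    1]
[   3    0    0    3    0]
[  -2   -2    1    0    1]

Answer: (4, 1, 0)

Derivation:
step 0: pivot 12 → sign +
step 1: pivot 2 → sign +
step 2: pivot 19/24 → sign +
step 3: pivot -24/19 → sign −
step 4: pivot 1/8 → sign +
signature = (4, 1, 0)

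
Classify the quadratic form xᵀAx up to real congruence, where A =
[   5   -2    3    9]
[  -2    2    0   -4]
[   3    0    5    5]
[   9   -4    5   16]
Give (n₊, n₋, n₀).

step 0: pivot 5 → sign +
step 1: pivot 6/5 → sign +
step 2: pivot 2 → sign +
step 3: pivot -1/3 → sign −
signature = (3, 1, 0)

Answer: (3, 1, 0)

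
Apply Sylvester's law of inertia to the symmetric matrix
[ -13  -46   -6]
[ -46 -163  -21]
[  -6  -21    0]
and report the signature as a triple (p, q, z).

step 0: pivot -13 → sign −
step 1: pivot -3/13 → sign −
step 2: pivot 3 → sign +
signature = (1, 2, 0)

Answer: (1, 2, 0)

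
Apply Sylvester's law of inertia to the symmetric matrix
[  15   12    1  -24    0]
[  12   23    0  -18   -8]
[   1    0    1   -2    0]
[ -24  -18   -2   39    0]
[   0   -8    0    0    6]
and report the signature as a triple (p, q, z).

step 0: pivot 15 → sign +
step 1: pivot 67/5 → sign +
step 2: pivot 178/201 → sign +
step 3: pivot 33/89 → sign +
step 4: pivot 2/11 → sign +
signature = (5, 0, 0)

Answer: (5, 0, 0)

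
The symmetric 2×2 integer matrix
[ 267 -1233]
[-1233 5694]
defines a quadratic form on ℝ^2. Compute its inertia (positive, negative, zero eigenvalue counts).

Answer: (2, 0, 0)

Derivation:
step 0: pivot 267 → sign +
step 1: pivot 3/89 → sign +
signature = (2, 0, 0)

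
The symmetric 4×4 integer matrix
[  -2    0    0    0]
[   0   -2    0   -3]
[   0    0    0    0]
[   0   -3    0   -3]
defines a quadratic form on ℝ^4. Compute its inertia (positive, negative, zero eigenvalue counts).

step 0: pivot -2 → sign −
step 1: pivot -2 → sign −
step 2: pivot 3/2 → sign +
step 3: row/col 3 already zero → sign 0
signature = (1, 2, 1)

Answer: (1, 2, 1)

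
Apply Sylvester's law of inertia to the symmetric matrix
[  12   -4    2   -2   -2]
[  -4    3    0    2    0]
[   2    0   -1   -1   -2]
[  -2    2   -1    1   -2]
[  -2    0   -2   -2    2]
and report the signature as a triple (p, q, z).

Answer: (4, 1, 0)

Derivation:
step 0: pivot 12 → sign +
step 1: pivot 5/3 → sign +
step 2: pivot -8/5 → sign −
step 3: pivot 1/2 → sign +
step 4: pivot 3/2 → sign +
signature = (4, 1, 0)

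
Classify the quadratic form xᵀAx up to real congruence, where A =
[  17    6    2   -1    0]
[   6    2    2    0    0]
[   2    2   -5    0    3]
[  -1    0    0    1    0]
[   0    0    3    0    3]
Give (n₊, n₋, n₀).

step 0: pivot 17 → sign +
step 1: pivot -2/17 → sign −
step 2: pivot 9 → sign +
step 3: pivot 2/9 → sign +
step 4: pivot -6 → sign −
signature = (3, 2, 0)

Answer: (3, 2, 0)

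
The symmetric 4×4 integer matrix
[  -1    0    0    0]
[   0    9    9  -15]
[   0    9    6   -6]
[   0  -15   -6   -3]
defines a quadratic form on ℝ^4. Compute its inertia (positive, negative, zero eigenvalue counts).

Answer: (1, 3, 0)

Derivation:
step 0: pivot -1 → sign −
step 1: pivot 9 → sign +
step 2: pivot -3 → sign −
step 3: pivot -1 → sign −
signature = (1, 3, 0)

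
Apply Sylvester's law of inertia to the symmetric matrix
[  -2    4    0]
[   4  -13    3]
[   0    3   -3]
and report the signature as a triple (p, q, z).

Answer: (0, 3, 0)

Derivation:
step 0: pivot -2 → sign −
step 1: pivot -5 → sign −
step 2: pivot -6/5 → sign −
signature = (0, 3, 0)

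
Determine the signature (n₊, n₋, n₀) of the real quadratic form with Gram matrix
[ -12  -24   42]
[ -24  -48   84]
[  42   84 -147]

Answer: (0, 1, 2)

Derivation:
step 0: pivot -12 → sign −
step 1: row/col 1 already zero → sign 0
step 2: row/col 2 already zero → sign 0
signature = (0, 1, 2)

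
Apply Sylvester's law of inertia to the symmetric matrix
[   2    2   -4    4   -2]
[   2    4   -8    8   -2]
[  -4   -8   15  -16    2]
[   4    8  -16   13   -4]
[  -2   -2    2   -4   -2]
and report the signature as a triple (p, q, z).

step 0: pivot 2 → sign +
step 1: pivot 2 → sign +
step 2: pivot -1 → sign −
step 3: pivot -3 → sign −
step 4: row/col 4 already zero → sign 0
signature = (2, 2, 1)

Answer: (2, 2, 1)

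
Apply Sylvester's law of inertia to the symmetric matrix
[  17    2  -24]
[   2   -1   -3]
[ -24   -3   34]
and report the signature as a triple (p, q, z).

step 0: pivot 17 → sign +
step 1: pivot -21/17 → sign −
step 2: pivot 1/7 → sign +
signature = (2, 1, 0)

Answer: (2, 1, 0)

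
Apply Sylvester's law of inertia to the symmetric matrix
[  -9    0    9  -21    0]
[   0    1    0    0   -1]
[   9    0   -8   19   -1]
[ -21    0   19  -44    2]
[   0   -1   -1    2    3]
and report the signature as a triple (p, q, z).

step 0: pivot -9 → sign −
step 1: pivot 1 → sign +
step 2: pivot 1 → sign +
step 3: pivot 1 → sign +
step 4: pivot 1 → sign +
signature = (4, 1, 0)

Answer: (4, 1, 0)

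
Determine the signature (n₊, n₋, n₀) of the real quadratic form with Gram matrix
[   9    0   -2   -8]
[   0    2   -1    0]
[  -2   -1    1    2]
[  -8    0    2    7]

Answer: (3, 1, 0)

Derivation:
step 0: pivot 9 → sign +
step 1: pivot 2 → sign +
step 2: pivot 1/18 → sign +
step 3: pivot -1 → sign −
signature = (3, 1, 0)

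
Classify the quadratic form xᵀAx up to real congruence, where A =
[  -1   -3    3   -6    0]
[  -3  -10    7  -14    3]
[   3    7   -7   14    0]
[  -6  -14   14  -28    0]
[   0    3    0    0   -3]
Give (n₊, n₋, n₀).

step 0: pivot -1 → sign −
step 1: pivot -1 → sign −
step 2: pivot 6 → sign +
step 3: row/col 3 already zero → sign 0
step 4: row/col 4 already zero → sign 0
signature = (1, 2, 2)

Answer: (1, 2, 2)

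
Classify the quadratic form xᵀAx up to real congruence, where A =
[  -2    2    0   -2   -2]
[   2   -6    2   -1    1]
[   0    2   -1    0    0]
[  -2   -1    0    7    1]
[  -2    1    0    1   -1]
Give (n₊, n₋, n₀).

Answer: (1, 3, 1)

Derivation:
step 0: pivot -2 → sign −
step 1: pivot -4 → sign −
step 2: pivot 45/4 → sign +
step 3: pivot -1/5 → sign −
step 4: row/col 4 already zero → sign 0
signature = (1, 3, 1)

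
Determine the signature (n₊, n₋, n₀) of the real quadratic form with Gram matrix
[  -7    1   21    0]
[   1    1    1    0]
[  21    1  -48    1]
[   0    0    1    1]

step 0: pivot -7 → sign −
step 1: pivot 8/7 → sign +
step 2: pivot 1 → sign +
step 3: row/col 3 already zero → sign 0
signature = (2, 1, 1)

Answer: (2, 1, 1)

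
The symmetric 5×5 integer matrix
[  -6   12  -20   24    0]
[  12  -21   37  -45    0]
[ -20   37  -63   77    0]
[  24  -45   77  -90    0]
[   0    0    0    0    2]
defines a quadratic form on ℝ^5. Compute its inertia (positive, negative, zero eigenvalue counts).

Answer: (4, 1, 0)

Derivation:
step 0: pivot -6 → sign −
step 1: pivot 3 → sign +
step 2: pivot 2/3 → sign +
step 3: pivot 3 → sign +
step 4: pivot 2 → sign +
signature = (4, 1, 0)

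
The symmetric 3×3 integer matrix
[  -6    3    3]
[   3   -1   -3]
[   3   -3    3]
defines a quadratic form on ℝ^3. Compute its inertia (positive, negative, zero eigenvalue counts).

step 0: pivot -6 → sign −
step 1: pivot 1/2 → sign +
step 2: row/col 2 already zero → sign 0
signature = (1, 1, 1)

Answer: (1, 1, 1)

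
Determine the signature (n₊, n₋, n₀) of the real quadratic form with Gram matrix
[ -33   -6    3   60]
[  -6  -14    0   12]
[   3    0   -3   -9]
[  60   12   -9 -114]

step 0: pivot -33 → sign −
step 1: pivot -142/11 → sign −
step 2: pivot -192/71 → sign −
step 3: pivot -3/64 → sign −
signature = (0, 4, 0)

Answer: (0, 4, 0)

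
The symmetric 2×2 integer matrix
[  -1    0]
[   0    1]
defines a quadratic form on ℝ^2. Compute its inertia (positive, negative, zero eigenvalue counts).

step 0: pivot -1 → sign −
step 1: pivot 1 → sign +
signature = (1, 1, 0)

Answer: (1, 1, 0)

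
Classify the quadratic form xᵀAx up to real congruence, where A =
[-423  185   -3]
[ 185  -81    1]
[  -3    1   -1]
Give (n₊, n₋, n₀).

Answer: (1, 2, 0)

Derivation:
step 0: pivot -423 → sign −
step 1: pivot -38/423 → sign −
step 2: pivot 2/19 → sign +
signature = (1, 2, 0)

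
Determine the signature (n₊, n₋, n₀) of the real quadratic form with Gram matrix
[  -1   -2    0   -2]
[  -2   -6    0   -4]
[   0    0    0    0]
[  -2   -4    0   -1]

step 0: pivot -1 → sign −
step 1: pivot -2 → sign −
step 2: pivot 3 → sign +
step 3: row/col 3 already zero → sign 0
signature = (1, 2, 1)

Answer: (1, 2, 1)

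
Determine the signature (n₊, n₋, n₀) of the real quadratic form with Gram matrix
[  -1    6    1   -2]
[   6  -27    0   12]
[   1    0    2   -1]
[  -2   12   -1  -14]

step 0: pivot -1 → sign −
step 1: pivot 9 → sign +
step 2: pivot -1 → sign −
step 3: pivot -1 → sign −
signature = (1, 3, 0)

Answer: (1, 3, 0)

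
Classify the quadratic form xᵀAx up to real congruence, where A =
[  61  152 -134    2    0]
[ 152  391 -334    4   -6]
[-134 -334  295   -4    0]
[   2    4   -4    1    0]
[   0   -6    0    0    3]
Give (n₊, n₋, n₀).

Answer: (4, 1, 0)

Derivation:
step 0: pivot 61 → sign +
step 1: pivot 747/61 → sign +
step 2: pivot 53/83 → sign +
step 3: pivot 33/53 → sign +
step 4: pivot -3/11 → sign −
signature = (4, 1, 0)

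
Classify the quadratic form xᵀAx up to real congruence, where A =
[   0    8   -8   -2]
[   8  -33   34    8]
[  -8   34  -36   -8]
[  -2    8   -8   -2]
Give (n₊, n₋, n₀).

step 0: pivot -33 → sign −
step 1: pivot 64/33 → sign +
step 2: pivot -1 → sign −
step 3: row/col 3 already zero → sign 0
signature = (1, 2, 1)

Answer: (1, 2, 1)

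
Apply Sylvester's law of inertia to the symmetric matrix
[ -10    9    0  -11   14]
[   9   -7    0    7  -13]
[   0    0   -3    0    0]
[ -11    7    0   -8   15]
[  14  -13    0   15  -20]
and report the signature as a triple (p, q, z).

step 0: pivot -10 → sign −
step 1: pivot 11/10 → sign +
step 2: pivot -3 → sign −
step 3: pivot -39/11 → sign −
step 4: pivot 2/39 → sign +
signature = (2, 3, 0)

Answer: (2, 3, 0)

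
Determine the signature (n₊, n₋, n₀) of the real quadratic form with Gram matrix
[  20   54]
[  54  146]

Answer: (2, 0, 0)

Derivation:
step 0: pivot 20 → sign +
step 1: pivot 1/5 → sign +
signature = (2, 0, 0)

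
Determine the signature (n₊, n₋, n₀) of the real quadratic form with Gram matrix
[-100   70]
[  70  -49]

Answer: (0, 1, 1)

Derivation:
step 0: pivot -100 → sign −
step 1: row/col 1 already zero → sign 0
signature = (0, 1, 1)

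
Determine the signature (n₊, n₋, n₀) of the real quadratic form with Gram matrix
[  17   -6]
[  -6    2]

step 0: pivot 17 → sign +
step 1: pivot -2/17 → sign −
signature = (1, 1, 0)

Answer: (1, 1, 0)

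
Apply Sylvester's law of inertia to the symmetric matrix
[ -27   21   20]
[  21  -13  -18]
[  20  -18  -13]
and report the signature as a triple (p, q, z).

step 0: pivot -27 → sign −
step 1: pivot 10/3 → sign +
step 2: pivot 1/45 → sign +
signature = (2, 1, 0)

Answer: (2, 1, 0)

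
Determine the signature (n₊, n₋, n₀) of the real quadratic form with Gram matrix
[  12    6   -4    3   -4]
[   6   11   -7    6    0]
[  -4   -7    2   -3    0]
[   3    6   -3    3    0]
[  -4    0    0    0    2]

Answer: (3, 2, 0)

Derivation:
step 0: pivot 12 → sign +
step 1: pivot 8 → sign +
step 2: pivot -59/24 → sign −
step 3: pivot -3/236 → sign −
step 4: pivot 2 → sign +
signature = (3, 2, 0)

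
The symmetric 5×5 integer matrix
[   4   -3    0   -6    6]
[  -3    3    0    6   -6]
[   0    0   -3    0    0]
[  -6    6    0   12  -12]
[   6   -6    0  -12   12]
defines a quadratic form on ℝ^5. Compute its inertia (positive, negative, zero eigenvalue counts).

Answer: (2, 1, 2)

Derivation:
step 0: pivot 4 → sign +
step 1: pivot 3/4 → sign +
step 2: pivot -3 → sign −
step 3: row/col 3 already zero → sign 0
step 4: row/col 4 already zero → sign 0
signature = (2, 1, 2)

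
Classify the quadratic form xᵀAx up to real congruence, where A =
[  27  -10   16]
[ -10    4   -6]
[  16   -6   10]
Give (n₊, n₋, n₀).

Answer: (3, 0, 0)

Derivation:
step 0: pivot 27 → sign +
step 1: pivot 8/27 → sign +
step 2: pivot 1/2 → sign +
signature = (3, 0, 0)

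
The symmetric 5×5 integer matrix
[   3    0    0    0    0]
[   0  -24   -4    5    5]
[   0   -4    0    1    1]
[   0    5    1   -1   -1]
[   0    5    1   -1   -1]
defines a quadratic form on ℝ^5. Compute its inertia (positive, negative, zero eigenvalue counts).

Answer: (2, 1, 2)

Derivation:
step 0: pivot 3 → sign +
step 1: pivot -24 → sign −
step 2: pivot 2/3 → sign +
step 3: row/col 3 already zero → sign 0
step 4: row/col 4 already zero → sign 0
signature = (2, 1, 2)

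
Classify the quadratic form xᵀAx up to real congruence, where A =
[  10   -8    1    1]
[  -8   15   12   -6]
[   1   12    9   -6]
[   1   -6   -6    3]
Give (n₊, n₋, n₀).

Answer: (3, 1, 0)

Derivation:
step 0: pivot 10 → sign +
step 1: pivot 43/5 → sign +
step 2: pivot -873/86 → sign −
step 3: pivot 2/97 → sign +
signature = (3, 1, 0)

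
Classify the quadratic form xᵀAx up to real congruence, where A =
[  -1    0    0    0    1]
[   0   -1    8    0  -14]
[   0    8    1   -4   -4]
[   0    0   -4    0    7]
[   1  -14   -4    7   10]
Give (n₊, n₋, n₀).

step 0: pivot -1 → sign −
step 1: pivot -1 → sign −
step 2: pivot 65 → sign +
step 3: pivot -16/65 → sign −
step 4: pivot 1/16 → sign +
signature = (2, 3, 0)

Answer: (2, 3, 0)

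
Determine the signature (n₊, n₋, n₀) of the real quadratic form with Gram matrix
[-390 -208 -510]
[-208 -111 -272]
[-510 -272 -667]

step 0: pivot -390 → sign −
step 1: pivot -1/15 → sign −
step 2: pivot -1/13 → sign −
signature = (0, 3, 0)

Answer: (0, 3, 0)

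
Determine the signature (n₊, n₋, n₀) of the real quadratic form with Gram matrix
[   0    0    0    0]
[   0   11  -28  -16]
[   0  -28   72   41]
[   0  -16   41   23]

Answer: (2, 1, 1)

Derivation:
step 0: pivot 11 → sign +
step 1: pivot 8/11 → sign +
step 2: pivot -3/8 → sign −
step 3: row/col 3 already zero → sign 0
signature = (2, 1, 1)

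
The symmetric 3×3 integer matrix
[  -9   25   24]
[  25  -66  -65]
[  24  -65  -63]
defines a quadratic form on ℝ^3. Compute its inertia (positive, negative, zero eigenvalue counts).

Answer: (2, 1, 0)

Derivation:
step 0: pivot -9 → sign −
step 1: pivot 31/9 → sign +
step 2: pivot 6/31 → sign +
signature = (2, 1, 0)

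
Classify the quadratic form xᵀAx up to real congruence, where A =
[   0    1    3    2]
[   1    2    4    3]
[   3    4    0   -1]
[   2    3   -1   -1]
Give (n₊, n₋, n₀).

step 0: pivot 2 → sign +
step 1: pivot -1/2 → sign −
step 2: pivot -6 → sign −
step 3: pivot 1 → sign +
signature = (2, 2, 0)

Answer: (2, 2, 0)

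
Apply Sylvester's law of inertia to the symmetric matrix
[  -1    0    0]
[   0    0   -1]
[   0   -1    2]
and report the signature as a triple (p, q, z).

step 0: pivot -1 → sign −
step 1: pivot 2 → sign +
step 2: pivot -1/2 → sign −
signature = (1, 2, 0)

Answer: (1, 2, 0)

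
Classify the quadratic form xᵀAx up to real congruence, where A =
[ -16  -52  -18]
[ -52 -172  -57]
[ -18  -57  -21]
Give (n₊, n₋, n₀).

step 0: pivot -16 → sign −
step 1: pivot -3 → sign −
step 2: row/col 2 already zero → sign 0
signature = (0, 2, 1)

Answer: (0, 2, 1)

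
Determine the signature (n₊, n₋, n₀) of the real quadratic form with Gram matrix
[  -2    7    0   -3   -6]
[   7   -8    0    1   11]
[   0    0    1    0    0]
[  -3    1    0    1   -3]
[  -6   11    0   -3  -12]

step 0: pivot -2 → sign −
step 1: pivot 33/2 → sign +
step 2: pivot 1 → sign +
step 3: pivot 1/33 → sign +
step 4: pivot -2 → sign −
signature = (3, 2, 0)

Answer: (3, 2, 0)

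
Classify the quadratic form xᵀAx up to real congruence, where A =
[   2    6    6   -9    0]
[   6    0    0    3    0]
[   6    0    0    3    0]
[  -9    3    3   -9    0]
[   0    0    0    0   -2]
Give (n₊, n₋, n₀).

Answer: (2, 2, 1)

Derivation:
step 0: pivot 2 → sign +
step 1: pivot -18 → sign −
step 2: pivot 1/2 → sign +
step 3: pivot -2 → sign −
step 4: row/col 4 already zero → sign 0
signature = (2, 2, 1)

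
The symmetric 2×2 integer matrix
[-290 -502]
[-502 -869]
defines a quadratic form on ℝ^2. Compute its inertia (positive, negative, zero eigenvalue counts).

step 0: pivot -290 → sign −
step 1: pivot -3/145 → sign −
signature = (0, 2, 0)

Answer: (0, 2, 0)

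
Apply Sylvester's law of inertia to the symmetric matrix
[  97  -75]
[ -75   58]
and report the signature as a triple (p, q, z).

step 0: pivot 97 → sign +
step 1: pivot 1/97 → sign +
signature = (2, 0, 0)

Answer: (2, 0, 0)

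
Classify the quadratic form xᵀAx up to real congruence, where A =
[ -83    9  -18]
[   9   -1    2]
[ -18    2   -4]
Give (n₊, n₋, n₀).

step 0: pivot -83 → sign −
step 1: pivot -2/83 → sign −
step 2: row/col 2 already zero → sign 0
signature = (0, 2, 1)

Answer: (0, 2, 1)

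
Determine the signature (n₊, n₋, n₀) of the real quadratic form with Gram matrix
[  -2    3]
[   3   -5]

Answer: (0, 2, 0)

Derivation:
step 0: pivot -2 → sign −
step 1: pivot -1/2 → sign −
signature = (0, 2, 0)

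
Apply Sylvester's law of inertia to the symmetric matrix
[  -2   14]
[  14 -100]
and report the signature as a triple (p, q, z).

step 0: pivot -2 → sign −
step 1: pivot -2 → sign −
signature = (0, 2, 0)

Answer: (0, 2, 0)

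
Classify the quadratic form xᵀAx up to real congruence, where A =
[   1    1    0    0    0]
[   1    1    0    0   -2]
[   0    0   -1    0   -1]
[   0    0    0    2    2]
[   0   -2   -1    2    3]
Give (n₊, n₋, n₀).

Answer: (3, 2, 0)

Derivation:
step 0: pivot 1 → sign +
step 1: pivot -1 → sign −
step 2: pivot 2 → sign +
step 3: pivot 2 → sign +
step 4: pivot -2 → sign −
signature = (3, 2, 0)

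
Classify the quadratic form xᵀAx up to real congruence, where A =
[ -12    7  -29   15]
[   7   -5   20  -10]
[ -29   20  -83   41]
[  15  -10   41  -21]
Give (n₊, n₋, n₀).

step 0: pivot -12 → sign −
step 1: pivot -11/12 → sign −
step 2: pivot -28/11 → sign −
step 3: pivot -3/7 → sign −
signature = (0, 4, 0)

Answer: (0, 4, 0)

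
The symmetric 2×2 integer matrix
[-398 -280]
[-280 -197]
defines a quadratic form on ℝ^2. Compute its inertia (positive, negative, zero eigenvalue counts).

Answer: (0, 2, 0)

Derivation:
step 0: pivot -398 → sign −
step 1: pivot -3/199 → sign −
signature = (0, 2, 0)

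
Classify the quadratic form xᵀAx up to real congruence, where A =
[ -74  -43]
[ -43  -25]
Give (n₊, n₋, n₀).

Answer: (0, 2, 0)

Derivation:
step 0: pivot -74 → sign −
step 1: pivot -1/74 → sign −
signature = (0, 2, 0)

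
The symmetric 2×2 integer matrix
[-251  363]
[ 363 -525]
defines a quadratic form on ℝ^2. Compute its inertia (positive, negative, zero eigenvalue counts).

Answer: (0, 2, 0)

Derivation:
step 0: pivot -251 → sign −
step 1: pivot -6/251 → sign −
signature = (0, 2, 0)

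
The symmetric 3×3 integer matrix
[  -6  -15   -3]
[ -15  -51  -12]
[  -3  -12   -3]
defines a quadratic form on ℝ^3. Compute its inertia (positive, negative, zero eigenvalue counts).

step 0: pivot -6 → sign −
step 1: pivot -27/2 → sign −
step 2: row/col 2 already zero → sign 0
signature = (0, 2, 1)

Answer: (0, 2, 1)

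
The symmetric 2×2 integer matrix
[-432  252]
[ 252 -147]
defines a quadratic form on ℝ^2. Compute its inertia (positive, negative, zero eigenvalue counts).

Answer: (0, 1, 1)

Derivation:
step 0: pivot -432 → sign −
step 1: row/col 1 already zero → sign 0
signature = (0, 1, 1)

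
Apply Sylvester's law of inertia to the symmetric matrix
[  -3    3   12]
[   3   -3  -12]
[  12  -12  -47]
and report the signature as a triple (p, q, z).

step 0: pivot -3 → sign −
step 1: pivot 1 → sign +
step 2: row/col 2 already zero → sign 0
signature = (1, 1, 1)

Answer: (1, 1, 1)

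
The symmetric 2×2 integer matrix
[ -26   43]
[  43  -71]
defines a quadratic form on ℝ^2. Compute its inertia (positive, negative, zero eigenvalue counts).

Answer: (1, 1, 0)

Derivation:
step 0: pivot -26 → sign −
step 1: pivot 3/26 → sign +
signature = (1, 1, 0)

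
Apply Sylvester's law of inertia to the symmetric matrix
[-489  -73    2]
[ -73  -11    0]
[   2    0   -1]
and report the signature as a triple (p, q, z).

Answer: (0, 3, 0)

Derivation:
step 0: pivot -489 → sign −
step 1: pivot -50/489 → sign −
step 2: pivot -3/25 → sign −
signature = (0, 3, 0)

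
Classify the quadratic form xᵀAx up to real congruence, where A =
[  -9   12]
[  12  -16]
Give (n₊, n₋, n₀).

Answer: (0, 1, 1)

Derivation:
step 0: pivot -9 → sign −
step 1: row/col 1 already zero → sign 0
signature = (0, 1, 1)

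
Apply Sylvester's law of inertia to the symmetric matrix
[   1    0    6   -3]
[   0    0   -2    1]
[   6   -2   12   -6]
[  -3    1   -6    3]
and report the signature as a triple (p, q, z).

step 0: pivot 1 → sign +
step 1: pivot -24 → sign −
step 2: pivot 1/6 → sign +
step 3: row/col 3 already zero → sign 0
signature = (2, 1, 1)

Answer: (2, 1, 1)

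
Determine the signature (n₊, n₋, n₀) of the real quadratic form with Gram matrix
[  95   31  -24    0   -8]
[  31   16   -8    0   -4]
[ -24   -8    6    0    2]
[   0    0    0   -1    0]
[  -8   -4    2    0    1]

step 0: pivot 95 → sign +
step 1: pivot 559/95 → sign +
step 2: pivot -38/559 → sign −
step 3: pivot -1 → sign −
step 4: pivot 1/19 → sign +
signature = (3, 2, 0)

Answer: (3, 2, 0)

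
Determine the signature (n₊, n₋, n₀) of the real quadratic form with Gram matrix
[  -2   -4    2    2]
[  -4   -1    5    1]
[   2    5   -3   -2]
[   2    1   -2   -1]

Answer: (1, 3, 0)

Derivation:
step 0: pivot -2 → sign −
step 1: pivot 7 → sign +
step 2: pivot -8/7 → sign −
step 3: pivot -1/8 → sign −
signature = (1, 3, 0)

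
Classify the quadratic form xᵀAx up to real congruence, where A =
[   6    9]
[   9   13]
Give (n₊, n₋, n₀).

step 0: pivot 6 → sign +
step 1: pivot -1/2 → sign −
signature = (1, 1, 0)

Answer: (1, 1, 0)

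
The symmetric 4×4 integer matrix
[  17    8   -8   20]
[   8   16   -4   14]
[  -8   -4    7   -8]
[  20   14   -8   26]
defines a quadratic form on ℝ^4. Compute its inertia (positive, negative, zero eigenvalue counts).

step 0: pivot 17 → sign +
step 1: pivot 208/17 → sign +
step 2: pivot 42/13 → sign +
step 3: pivot 3/56 → sign +
signature = (4, 0, 0)

Answer: (4, 0, 0)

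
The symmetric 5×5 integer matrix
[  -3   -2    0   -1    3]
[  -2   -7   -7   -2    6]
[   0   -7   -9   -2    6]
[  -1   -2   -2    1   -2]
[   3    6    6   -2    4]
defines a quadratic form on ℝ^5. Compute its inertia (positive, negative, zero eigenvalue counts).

Answer: (2, 3, 0)

Derivation:
step 0: pivot -3 → sign −
step 1: pivot -17/3 → sign −
step 2: pivot -6/17 → sign −
step 3: pivot 2 → sign +
step 4: pivot 1/2 → sign +
signature = (2, 3, 0)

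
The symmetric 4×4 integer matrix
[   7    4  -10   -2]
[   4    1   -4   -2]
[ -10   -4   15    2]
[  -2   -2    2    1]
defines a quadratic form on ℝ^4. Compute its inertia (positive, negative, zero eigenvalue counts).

step 0: pivot 7 → sign +
step 1: pivot -9/7 → sign −
step 2: pivot 3 → sign +
step 3: pivot -1/3 → sign −
signature = (2, 2, 0)

Answer: (2, 2, 0)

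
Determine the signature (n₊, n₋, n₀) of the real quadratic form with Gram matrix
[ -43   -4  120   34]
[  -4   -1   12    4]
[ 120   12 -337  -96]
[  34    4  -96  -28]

step 0: pivot -43 → sign −
step 1: pivot -27/43 → sign −
step 2: pivot -1 → sign −
step 3: row/col 3 already zero → sign 0
signature = (0, 3, 1)

Answer: (0, 3, 1)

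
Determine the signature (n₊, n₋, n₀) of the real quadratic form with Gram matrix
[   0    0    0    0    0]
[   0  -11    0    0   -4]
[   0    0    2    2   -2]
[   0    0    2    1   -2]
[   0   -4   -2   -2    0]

Answer: (1, 3, 1)

Derivation:
step 0: pivot -11 → sign −
step 1: pivot 2 → sign +
step 2: pivot -1 → sign −
step 3: pivot -6/11 → sign −
step 4: row/col 4 already zero → sign 0
signature = (1, 3, 1)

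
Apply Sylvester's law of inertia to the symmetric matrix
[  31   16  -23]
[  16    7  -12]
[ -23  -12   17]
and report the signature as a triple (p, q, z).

Answer: (1, 2, 0)

Derivation:
step 0: pivot 31 → sign +
step 1: pivot -39/31 → sign −
step 2: pivot -2/39 → sign −
signature = (1, 2, 0)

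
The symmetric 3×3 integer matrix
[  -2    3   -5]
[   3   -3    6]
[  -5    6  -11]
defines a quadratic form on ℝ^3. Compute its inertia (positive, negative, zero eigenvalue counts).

Answer: (1, 1, 1)

Derivation:
step 0: pivot -2 → sign −
step 1: pivot 3/2 → sign +
step 2: row/col 2 already zero → sign 0
signature = (1, 1, 1)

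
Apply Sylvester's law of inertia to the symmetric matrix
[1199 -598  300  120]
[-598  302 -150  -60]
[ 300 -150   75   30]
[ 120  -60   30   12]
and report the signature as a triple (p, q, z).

step 0: pivot 1199 → sign +
step 1: pivot 4494/1199 → sign +
step 2: pivot -75/749 → sign −
step 3: row/col 3 already zero → sign 0
signature = (2, 1, 1)

Answer: (2, 1, 1)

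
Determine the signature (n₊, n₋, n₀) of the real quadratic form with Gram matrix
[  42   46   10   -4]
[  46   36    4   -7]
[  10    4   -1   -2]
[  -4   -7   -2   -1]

Answer: (2, 2, 0)

Derivation:
step 0: pivot 42 → sign +
step 1: pivot -302/21 → sign −
step 2: pivot -3/151 → sign −
step 3: pivot 3/2 → sign +
signature = (2, 2, 0)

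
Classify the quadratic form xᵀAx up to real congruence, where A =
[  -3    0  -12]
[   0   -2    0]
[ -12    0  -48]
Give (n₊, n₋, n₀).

Answer: (0, 2, 1)

Derivation:
step 0: pivot -3 → sign −
step 1: pivot -2 → sign −
step 2: row/col 2 already zero → sign 0
signature = (0, 2, 1)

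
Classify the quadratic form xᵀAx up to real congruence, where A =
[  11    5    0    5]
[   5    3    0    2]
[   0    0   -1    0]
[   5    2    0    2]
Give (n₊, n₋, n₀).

Answer: (2, 2, 0)

Derivation:
step 0: pivot 11 → sign +
step 1: pivot 8/11 → sign +
step 2: pivot -1 → sign −
step 3: pivot -3/8 → sign −
signature = (2, 2, 0)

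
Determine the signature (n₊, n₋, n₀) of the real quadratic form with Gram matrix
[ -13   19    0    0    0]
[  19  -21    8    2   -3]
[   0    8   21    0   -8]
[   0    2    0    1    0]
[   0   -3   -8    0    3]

Answer: (2, 3, 0)

Derivation:
step 0: pivot -13 → sign −
step 1: pivot 88/13 → sign +
step 2: pivot 127/11 → sign +
step 3: pivot -19/254 → sign −
step 4: pivot -3/76 → sign −
signature = (2, 3, 0)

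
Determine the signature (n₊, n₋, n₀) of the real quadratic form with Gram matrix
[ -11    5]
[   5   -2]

step 0: pivot -11 → sign −
step 1: pivot 3/11 → sign +
signature = (1, 1, 0)

Answer: (1, 1, 0)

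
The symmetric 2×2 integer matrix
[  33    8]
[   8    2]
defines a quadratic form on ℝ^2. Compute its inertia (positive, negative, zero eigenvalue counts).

Answer: (2, 0, 0)

Derivation:
step 0: pivot 33 → sign +
step 1: pivot 2/33 → sign +
signature = (2, 0, 0)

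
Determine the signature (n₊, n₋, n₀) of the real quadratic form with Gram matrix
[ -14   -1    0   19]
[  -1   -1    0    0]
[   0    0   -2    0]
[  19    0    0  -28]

step 0: pivot -14 → sign −
step 1: pivot -13/14 → sign −
step 2: pivot -2 → sign −
step 3: pivot -3/13 → sign −
signature = (0, 4, 0)

Answer: (0, 4, 0)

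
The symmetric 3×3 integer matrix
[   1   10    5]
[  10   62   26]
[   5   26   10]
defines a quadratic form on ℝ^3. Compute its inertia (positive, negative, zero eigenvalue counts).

Answer: (2, 1, 0)

Derivation:
step 0: pivot 1 → sign +
step 1: pivot -38 → sign −
step 2: pivot 3/19 → sign +
signature = (2, 1, 0)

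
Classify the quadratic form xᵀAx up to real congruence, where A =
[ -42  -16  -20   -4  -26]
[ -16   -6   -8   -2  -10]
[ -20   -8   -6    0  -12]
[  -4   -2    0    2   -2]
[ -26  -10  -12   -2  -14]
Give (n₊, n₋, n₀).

step 0: pivot -42 → sign −
step 1: pivot 2/21 → sign +
step 2: pivot 2 → sign +
step 3: pivot 2 → sign +
step 4: row/col 4 already zero → sign 0
signature = (3, 1, 1)

Answer: (3, 1, 1)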